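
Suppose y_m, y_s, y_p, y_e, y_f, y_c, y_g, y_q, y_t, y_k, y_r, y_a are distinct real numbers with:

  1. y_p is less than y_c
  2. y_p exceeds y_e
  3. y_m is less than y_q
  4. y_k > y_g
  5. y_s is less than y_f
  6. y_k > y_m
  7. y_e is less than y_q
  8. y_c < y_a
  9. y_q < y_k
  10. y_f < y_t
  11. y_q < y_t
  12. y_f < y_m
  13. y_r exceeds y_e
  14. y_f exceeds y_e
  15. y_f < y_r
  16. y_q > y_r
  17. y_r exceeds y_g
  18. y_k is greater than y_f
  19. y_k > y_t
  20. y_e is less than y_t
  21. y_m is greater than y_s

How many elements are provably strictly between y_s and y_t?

4

The relations place y_s below y_t. An element lies strictly between them when it is forced above y_s and also forced below y_t.
Above y_s: {y_f, y_m, y_r, y_q, y_k}. Below y_t: {y_e, y_f, y_m, y_g, y_r, y_q}.
Intersection: {y_f, y_m, y_r, y_q} — 4.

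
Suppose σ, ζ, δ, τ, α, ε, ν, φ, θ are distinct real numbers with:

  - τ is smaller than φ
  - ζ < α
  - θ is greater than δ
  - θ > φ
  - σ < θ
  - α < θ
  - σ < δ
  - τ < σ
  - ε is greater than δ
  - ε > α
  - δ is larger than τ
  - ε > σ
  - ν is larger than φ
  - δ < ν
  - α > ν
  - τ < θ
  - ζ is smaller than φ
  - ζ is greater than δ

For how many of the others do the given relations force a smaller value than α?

6

The elements the relations force below α are τ, σ, δ, ζ, φ, ν — no chain reaches any other.
That is 6.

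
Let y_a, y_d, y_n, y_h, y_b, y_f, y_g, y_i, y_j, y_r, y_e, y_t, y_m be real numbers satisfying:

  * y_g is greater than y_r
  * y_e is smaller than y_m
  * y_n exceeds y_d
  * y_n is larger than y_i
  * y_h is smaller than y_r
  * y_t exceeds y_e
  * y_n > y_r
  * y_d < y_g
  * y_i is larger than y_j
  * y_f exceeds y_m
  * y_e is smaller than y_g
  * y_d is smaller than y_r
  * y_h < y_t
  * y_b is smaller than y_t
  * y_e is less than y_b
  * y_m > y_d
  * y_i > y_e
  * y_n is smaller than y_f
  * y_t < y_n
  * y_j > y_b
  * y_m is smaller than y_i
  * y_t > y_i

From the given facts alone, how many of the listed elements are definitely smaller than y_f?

10

Directly below y_f: y_m, y_n.
One step further: y_e, y_d, y_r, y_i, y_t (7 so far).
One step further: y_h, y_b, y_j (10 so far).
Nothing else is reachable below y_f; 10 in all.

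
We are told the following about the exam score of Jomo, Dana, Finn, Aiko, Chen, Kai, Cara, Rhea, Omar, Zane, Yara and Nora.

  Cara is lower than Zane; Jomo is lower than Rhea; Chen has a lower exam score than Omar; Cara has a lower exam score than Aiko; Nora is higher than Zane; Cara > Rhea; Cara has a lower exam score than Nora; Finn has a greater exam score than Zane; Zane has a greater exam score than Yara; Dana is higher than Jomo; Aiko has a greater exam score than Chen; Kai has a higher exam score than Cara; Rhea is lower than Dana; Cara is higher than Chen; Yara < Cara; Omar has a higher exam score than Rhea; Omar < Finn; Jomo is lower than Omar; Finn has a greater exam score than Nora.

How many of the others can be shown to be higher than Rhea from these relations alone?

8

Directly above Rhea: Dana, Cara, Omar.
One step further: Aiko, Zane, Nora, Kai, Finn (8 so far).
Nothing else is reachable above Rhea; 8 in all.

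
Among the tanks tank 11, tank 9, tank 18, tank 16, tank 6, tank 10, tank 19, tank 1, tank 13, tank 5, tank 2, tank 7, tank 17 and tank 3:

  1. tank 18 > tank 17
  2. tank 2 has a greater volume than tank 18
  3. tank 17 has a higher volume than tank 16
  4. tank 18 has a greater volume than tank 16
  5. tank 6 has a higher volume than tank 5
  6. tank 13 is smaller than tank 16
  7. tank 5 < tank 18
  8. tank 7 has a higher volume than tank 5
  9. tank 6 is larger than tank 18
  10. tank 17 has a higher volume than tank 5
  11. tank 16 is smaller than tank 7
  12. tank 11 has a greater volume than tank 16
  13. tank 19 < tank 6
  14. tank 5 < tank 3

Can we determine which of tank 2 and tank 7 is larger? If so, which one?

Following every chain through tank 7: below tank 7 we get tank 5, tank 13, tank 16.
tank 2 is not reached, and no chain runs the other way from tank 2 to tank 7.
So the given relations leave the order of tank 7 and tank 2 undetermined.

undetermined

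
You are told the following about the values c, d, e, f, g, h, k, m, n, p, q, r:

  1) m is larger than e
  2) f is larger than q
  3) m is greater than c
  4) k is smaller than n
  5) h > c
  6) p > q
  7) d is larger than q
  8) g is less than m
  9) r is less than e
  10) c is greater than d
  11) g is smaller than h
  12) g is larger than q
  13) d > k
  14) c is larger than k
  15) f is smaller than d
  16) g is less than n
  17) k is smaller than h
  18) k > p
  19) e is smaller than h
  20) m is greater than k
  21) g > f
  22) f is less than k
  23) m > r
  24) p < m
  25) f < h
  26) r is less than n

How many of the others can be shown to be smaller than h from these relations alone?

From h the given relations immediately reach f, k, e, g, c.
From those, q, p, r, d — 9 in total.
No other element is forced below h by the given relations, so the count is 9.

9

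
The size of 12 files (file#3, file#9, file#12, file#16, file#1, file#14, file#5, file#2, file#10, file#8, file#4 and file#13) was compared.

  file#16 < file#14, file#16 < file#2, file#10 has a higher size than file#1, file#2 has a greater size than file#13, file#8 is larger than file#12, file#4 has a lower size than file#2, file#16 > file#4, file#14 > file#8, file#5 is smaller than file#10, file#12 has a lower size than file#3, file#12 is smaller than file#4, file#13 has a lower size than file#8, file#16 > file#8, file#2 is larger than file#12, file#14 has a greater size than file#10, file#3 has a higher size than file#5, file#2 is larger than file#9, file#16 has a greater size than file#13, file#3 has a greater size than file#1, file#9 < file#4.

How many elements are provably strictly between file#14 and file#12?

3

Chaining upward from file#12 reaches: file#8, file#4, file#16, file#3, file#2.
Chaining downward from file#14 reaches: file#13, file#1, file#9, file#5, file#8, file#10, file#4, file#16.
Strictly between file#12 and file#14 are those in both lists: file#8, file#4, file#16 — 3 elements.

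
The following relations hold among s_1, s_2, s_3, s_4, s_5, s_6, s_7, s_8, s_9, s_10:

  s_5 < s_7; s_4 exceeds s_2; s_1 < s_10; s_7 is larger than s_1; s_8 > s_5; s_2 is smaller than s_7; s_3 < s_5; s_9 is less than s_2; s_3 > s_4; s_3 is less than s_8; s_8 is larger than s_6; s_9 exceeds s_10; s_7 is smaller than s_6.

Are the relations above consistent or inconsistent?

The single ordering s_1 < s_10 < s_9 < s_2 < s_4 < s_3 < s_5 < s_7 < s_6 < s_8 satisfies every listed relation, so no contradiction arises.

consistent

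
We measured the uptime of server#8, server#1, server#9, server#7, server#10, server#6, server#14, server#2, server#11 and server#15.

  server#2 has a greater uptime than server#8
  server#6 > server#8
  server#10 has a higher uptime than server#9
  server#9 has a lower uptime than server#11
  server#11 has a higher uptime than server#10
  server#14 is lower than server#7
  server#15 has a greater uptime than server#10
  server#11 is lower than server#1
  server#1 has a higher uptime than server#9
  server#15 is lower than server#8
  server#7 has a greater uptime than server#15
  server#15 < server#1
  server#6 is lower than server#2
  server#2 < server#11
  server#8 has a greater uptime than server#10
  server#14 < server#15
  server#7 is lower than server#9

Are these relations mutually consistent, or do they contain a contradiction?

We have server#10 < server#15 stated directly, yet also server#15 < server#7 < server#9 < server#10 by chaining the others — so server#15 < server#10. Contradiction.

inconsistent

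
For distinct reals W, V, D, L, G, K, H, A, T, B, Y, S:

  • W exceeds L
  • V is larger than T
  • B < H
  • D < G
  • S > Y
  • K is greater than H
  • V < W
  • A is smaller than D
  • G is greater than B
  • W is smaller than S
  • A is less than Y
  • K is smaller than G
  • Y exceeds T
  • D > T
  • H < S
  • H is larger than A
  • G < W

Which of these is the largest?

S

Chaining downward from S: directly below it, Y, H, W; then L, B, A, T, V, G; then D, K.
That covers every other element, and nothing is given above S, so S is the largest.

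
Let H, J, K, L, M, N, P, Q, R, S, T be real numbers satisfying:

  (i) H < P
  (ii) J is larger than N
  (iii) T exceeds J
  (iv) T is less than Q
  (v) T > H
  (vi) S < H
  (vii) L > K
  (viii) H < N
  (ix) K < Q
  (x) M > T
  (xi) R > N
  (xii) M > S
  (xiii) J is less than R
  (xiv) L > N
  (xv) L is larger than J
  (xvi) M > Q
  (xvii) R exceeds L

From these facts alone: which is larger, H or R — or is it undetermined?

R

Link the given pairs in sequence: H < N; N < J; J < L; L < R.
Chaining these gives H < N < J < L < R.
So R is larger.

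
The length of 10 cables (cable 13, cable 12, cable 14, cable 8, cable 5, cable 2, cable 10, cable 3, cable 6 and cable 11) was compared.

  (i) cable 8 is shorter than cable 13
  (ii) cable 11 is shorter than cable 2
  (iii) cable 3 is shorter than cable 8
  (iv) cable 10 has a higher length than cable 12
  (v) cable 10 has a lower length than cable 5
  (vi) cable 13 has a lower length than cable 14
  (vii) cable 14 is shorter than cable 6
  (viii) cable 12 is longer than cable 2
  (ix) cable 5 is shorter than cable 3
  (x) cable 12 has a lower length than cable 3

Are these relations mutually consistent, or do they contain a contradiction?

The single ordering cable 11 < cable 2 < cable 12 < cable 10 < cable 5 < cable 3 < cable 8 < cable 13 < cable 14 < cable 6 satisfies every listed relation, so no contradiction arises.

consistent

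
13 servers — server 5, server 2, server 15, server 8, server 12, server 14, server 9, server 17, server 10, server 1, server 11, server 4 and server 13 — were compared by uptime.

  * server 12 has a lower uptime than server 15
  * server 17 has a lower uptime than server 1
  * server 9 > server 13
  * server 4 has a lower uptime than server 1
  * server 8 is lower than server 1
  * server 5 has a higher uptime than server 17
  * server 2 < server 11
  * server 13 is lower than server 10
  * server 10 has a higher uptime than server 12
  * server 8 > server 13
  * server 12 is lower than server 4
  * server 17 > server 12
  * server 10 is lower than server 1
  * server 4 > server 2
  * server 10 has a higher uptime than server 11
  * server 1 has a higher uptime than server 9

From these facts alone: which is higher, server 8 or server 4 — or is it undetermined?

Following every chain through server 8: above server 8 we get server 1; below server 8 we get server 13.
server 4 is not reached, and no chain runs the other way from server 4 to server 8.
So the given relations leave the order of server 8 and server 4 undetermined.

undetermined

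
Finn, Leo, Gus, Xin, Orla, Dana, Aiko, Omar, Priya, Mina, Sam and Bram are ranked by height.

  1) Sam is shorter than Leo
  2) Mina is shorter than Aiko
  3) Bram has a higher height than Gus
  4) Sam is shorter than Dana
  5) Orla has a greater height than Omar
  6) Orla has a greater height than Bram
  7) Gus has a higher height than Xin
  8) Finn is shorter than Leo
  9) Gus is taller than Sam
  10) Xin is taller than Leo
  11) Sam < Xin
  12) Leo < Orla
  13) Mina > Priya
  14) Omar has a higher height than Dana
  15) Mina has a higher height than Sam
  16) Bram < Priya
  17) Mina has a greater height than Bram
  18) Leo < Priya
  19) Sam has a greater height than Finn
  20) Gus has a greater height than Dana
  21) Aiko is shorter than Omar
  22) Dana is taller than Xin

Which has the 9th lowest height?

Mina

The consecutive relations fix a unique order: Finn < Sam < Leo < Xin < Dana < Gus < Bram < Priya < Mina < Aiko < Omar < Orla.
Counting 9 from the smallest end gives Mina.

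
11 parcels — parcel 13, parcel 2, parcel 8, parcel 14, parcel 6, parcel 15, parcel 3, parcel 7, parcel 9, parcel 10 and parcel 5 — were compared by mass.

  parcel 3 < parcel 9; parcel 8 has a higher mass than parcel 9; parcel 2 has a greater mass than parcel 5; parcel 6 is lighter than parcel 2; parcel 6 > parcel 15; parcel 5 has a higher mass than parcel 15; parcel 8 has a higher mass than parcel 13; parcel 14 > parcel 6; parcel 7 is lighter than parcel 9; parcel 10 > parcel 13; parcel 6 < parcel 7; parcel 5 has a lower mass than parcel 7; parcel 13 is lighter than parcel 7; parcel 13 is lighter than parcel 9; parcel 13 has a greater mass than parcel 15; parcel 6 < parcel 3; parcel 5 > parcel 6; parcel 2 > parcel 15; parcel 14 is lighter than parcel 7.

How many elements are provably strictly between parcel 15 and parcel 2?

2

Chaining upward from parcel 15 reaches: parcel 6, parcel 13, parcel 3, parcel 14, parcel 5, parcel 10, parcel 7, parcel 9, parcel 8.
Chaining downward from parcel 2 reaches: parcel 6, parcel 5.
Strictly between parcel 15 and parcel 2 are those in both lists: parcel 6, parcel 5 — 2 elements.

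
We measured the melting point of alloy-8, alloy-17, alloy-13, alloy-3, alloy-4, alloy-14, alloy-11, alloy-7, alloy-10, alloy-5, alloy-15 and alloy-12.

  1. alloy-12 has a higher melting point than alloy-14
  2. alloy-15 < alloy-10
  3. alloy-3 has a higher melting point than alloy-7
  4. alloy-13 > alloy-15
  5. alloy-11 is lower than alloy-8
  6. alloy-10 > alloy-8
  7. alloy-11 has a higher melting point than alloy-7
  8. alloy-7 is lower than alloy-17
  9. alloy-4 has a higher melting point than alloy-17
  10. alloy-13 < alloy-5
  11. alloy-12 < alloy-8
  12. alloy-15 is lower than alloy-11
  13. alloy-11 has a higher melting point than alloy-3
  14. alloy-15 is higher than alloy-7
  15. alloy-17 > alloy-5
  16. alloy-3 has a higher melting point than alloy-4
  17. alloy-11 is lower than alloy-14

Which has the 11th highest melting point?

alloy-15

Piecing the relations together gives one ordering: alloy-7 < alloy-15 < alloy-13 < alloy-5 < alloy-17 < alloy-4 < alloy-3 < alloy-11 < alloy-14 < alloy-12 < alloy-8 < alloy-10.
The 11th largest is alloy-15.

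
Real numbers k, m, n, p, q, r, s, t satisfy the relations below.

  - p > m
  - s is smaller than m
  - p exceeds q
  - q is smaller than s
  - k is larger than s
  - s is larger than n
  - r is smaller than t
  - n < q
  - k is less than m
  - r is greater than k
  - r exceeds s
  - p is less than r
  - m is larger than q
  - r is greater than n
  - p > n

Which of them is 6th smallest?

p

Chaining the given pairs: n < q < s < k < m < p < r < t.
The 6th smallest is p.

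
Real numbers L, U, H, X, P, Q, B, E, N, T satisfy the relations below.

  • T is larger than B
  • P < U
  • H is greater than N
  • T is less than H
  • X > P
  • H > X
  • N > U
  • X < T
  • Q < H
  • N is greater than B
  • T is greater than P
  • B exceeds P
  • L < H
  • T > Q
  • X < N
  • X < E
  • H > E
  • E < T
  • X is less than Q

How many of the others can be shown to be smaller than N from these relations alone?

4

From N the given relations immediately reach B, X, U.
From those, P — 4 in total.
Nothing else is reachable below N; 4 in all.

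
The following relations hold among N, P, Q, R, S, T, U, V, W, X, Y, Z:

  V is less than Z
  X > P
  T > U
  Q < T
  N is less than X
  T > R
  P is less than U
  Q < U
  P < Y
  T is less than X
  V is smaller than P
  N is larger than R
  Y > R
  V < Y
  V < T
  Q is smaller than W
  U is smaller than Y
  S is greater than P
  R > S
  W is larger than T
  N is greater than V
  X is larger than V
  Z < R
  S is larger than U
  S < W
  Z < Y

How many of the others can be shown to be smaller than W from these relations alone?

8

From W the given relations immediately reach Q, S, T.
From those, V, P, U, R — 7 in total.
From those, Z — 8 in total.
No other element is forced below W by the given relations, so the count is 8.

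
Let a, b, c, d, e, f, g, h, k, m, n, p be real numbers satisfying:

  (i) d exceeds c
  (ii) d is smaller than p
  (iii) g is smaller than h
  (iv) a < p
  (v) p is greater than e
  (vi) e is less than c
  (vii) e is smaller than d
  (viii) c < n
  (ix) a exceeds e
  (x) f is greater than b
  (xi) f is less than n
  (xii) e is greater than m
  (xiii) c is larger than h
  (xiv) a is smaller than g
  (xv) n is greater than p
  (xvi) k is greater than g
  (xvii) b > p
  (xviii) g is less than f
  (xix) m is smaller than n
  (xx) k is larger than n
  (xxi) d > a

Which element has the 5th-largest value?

p

Piecing the relations together gives one ordering: m < e < a < g < h < c < d < p < b < f < n < k.
Counting 5 from the largest end gives p.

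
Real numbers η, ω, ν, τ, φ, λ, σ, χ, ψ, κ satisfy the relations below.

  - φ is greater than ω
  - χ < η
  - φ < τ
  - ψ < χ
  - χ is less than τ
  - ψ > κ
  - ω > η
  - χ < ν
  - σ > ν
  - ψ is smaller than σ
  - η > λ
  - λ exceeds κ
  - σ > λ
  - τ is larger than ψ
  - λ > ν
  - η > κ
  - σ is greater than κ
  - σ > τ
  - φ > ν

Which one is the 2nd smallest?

ψ

Piecing the relations together gives one ordering: κ < ψ < χ < ν < λ < η < ω < φ < τ < σ.
The 2nd smallest is ψ.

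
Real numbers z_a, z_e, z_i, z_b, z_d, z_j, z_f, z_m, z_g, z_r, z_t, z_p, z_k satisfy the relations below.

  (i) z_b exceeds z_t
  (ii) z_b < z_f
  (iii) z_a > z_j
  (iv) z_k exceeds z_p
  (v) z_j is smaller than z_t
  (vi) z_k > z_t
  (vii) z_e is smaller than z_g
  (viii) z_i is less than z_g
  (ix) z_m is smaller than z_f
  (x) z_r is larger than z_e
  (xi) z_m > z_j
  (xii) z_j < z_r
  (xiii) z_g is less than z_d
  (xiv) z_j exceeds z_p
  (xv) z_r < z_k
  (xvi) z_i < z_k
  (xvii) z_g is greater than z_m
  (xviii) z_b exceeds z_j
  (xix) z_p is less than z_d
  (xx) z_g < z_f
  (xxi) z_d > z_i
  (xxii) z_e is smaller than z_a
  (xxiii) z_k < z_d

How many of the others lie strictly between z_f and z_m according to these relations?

1

Chaining upward from z_m reaches: z_g, z_d.
Chaining downward from z_f reaches: z_e, z_p, z_i, z_j, z_t, z_b, z_g.
Strictly between z_m and z_f are those in both lists: z_g — 1 element.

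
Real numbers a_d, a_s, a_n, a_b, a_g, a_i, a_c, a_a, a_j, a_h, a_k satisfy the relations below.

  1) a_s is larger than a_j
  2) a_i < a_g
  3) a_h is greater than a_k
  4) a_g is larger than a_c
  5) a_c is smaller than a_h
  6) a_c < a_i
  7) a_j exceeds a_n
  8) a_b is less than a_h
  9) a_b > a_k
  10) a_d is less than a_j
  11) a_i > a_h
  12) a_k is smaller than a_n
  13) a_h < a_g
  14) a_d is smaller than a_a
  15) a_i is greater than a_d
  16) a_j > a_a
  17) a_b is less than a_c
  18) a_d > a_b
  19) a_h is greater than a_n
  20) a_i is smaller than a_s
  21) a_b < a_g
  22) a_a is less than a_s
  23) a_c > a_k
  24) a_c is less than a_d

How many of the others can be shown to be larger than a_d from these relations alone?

5

From a_d the given relations immediately reach a_i, a_a, a_j.
From those, a_s, a_g — 5 in total.
No other element is forced above a_d by the given relations, so the count is 5.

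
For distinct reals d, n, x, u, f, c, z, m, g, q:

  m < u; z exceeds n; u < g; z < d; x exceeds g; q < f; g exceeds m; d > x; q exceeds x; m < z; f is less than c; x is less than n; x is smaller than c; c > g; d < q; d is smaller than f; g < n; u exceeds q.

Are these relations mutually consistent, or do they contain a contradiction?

Chaining the given relations yields u < g < x < n < z < d < q, so u < q. But one relation states q < u. These cannot both hold.

inconsistent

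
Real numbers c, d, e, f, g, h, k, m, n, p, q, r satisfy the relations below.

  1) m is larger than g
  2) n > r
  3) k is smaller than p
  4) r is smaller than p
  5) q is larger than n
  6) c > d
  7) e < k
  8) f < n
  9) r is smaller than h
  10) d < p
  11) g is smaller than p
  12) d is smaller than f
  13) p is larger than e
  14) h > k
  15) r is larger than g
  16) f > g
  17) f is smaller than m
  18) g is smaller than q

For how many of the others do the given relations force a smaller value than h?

From h the given relations immediately reach k, r.
From those, g, e — 4 in total.
No other element is forced below h by the given relations, so the count is 4.

4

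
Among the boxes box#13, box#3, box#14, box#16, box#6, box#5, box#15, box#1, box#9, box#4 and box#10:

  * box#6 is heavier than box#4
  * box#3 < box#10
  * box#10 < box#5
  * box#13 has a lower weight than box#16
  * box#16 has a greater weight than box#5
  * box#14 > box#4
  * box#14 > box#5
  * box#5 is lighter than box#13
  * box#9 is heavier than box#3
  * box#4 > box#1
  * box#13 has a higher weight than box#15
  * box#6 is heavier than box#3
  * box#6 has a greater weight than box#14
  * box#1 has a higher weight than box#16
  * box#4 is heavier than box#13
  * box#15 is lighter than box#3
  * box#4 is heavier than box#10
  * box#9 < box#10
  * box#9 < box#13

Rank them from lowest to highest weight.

box#15 < box#3 < box#9 < box#10 < box#5 < box#13 < box#16 < box#1 < box#4 < box#14 < box#6

The consecutive links are each given: box#15 < box#3; box#3 < box#9; box#9 < box#10; box#10 < box#5; box#5 < box#13; box#13 < box#16; box#16 < box#1; box#1 < box#4; box#4 < box#14; box#14 < box#6.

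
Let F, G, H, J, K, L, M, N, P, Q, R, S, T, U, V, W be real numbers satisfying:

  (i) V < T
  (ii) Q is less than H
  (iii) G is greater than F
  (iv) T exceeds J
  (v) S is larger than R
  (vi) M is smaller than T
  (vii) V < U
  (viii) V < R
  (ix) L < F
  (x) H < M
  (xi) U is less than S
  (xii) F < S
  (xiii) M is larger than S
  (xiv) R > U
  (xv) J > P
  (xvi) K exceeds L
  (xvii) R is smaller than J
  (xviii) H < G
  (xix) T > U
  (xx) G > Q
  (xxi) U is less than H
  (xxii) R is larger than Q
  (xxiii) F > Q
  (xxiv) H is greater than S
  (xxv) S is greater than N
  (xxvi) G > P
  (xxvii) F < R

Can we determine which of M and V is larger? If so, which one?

M

The relevant relations are V < R; R < S; S < H; H < M.
Chaining these gives V < R < S < H < M.
So M is larger.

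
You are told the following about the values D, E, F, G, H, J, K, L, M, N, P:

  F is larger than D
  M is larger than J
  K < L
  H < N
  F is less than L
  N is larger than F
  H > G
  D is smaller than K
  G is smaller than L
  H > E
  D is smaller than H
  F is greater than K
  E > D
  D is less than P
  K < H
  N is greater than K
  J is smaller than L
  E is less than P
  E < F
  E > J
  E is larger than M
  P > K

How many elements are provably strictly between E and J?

Chaining upward from J reaches: M, H, F, N, P, L.
Chaining downward from E reaches: D, M.
Strictly between J and E are those in both lists: M — 1 element.

1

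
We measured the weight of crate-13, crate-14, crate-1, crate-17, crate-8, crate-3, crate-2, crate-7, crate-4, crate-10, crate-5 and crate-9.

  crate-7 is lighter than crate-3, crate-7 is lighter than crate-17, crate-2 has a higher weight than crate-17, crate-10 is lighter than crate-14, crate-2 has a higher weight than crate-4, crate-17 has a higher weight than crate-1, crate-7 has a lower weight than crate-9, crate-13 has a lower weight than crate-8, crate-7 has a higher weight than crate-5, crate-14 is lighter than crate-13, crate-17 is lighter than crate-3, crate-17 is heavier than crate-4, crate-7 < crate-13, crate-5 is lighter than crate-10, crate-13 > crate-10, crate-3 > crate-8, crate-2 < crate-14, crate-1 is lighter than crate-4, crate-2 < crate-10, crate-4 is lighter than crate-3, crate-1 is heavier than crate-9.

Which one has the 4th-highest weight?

crate-14

Piecing the relations together gives one ordering: crate-5 < crate-7 < crate-9 < crate-1 < crate-4 < crate-17 < crate-2 < crate-10 < crate-14 < crate-13 < crate-8 < crate-3.
The 4th largest is crate-14.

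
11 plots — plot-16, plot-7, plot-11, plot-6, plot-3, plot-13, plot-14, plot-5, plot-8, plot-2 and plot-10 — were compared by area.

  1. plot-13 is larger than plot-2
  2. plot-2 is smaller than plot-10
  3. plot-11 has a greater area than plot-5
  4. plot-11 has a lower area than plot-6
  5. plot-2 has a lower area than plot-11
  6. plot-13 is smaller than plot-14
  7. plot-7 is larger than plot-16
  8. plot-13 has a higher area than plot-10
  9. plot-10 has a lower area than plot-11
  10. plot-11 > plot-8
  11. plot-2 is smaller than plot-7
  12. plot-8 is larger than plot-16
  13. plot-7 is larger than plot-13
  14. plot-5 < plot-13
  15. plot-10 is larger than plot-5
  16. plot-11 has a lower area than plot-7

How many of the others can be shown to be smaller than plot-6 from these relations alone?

6

Directly below plot-6: plot-11.
One step further: plot-2, plot-8, plot-5, plot-10 (5 so far).
One step further: plot-16 (6 so far).
Nothing else is reachable below plot-6; 6 in all.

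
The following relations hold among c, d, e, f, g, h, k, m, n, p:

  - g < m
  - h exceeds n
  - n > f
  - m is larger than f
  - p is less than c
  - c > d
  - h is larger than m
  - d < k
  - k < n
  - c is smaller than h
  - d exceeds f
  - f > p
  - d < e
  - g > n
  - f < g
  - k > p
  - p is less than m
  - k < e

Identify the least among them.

f is not least since p < f; d is not least since f < d; c is not least since p < c; k is not least since d < k; n is not least since f < n; e is not least since k < e; g is not least since n < g; m is not least since f < m; h is not least since m < h.
Only p has nothing below it, so p is the least.

p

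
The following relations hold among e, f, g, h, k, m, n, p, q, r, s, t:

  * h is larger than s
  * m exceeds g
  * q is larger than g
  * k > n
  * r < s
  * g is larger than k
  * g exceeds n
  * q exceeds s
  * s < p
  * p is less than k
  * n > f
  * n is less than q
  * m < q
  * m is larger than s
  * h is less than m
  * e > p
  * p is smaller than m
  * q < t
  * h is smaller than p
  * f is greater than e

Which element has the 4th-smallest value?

p

Piecing the relations together gives one ordering: r < s < h < p < e < f < n < k < g < m < q < t.
Counting 4 from the smallest end gives p.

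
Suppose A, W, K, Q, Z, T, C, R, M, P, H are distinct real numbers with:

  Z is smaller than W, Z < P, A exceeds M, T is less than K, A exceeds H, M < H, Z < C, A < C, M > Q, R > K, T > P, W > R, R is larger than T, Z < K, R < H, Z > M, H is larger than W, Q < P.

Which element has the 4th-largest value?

Piecing the relations together gives one ordering: Q < M < Z < P < T < K < R < W < H < A < C.
The 4th largest is W.

W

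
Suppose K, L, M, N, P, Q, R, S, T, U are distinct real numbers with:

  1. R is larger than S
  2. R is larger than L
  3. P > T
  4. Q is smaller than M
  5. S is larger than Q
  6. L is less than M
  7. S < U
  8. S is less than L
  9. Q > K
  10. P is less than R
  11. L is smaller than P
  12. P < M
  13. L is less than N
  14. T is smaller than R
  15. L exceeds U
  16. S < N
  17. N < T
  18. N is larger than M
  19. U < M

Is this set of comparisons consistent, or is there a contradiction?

Chaining the given relations yields M < N < T < P, so M < P. But one relation states P < M. These cannot both hold.

inconsistent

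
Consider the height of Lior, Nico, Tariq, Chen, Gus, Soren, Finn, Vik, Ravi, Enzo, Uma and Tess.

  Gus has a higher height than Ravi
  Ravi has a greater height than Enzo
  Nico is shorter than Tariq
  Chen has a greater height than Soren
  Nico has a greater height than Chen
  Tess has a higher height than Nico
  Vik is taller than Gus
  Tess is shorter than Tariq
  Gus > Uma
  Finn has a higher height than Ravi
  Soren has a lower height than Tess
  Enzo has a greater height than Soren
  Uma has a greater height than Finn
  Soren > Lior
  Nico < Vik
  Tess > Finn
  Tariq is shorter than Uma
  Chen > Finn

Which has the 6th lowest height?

Chen

Piecing the relations together gives one ordering: Lior < Soren < Enzo < Ravi < Finn < Chen < Nico < Tess < Tariq < Uma < Gus < Vik.
Counting 6 from the smallest end gives Chen.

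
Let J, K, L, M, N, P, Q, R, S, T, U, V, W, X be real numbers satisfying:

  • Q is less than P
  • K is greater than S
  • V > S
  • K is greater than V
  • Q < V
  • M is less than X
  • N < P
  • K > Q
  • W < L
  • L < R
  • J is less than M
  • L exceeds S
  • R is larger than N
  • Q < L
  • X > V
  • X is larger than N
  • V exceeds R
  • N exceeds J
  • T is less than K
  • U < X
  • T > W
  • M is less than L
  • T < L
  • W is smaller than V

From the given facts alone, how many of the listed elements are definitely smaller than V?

The elements the relations force below V are J, N, S, Q, M, W, T, L, R — no chain reaches any other.
That is 9.

9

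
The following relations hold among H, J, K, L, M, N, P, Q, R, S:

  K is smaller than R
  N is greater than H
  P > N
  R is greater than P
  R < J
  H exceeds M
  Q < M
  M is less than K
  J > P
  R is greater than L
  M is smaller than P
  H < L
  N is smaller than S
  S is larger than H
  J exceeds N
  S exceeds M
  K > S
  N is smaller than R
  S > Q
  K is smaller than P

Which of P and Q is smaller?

Q < M and M < H give Q < H.
With H < N: Q < M < H < N.
Then N < S extends the chain to S.
With S < K: Q < M < H < N < S < K.
Then K < P extends the chain to P.
So Q < P; Q is the smaller of the two.

Q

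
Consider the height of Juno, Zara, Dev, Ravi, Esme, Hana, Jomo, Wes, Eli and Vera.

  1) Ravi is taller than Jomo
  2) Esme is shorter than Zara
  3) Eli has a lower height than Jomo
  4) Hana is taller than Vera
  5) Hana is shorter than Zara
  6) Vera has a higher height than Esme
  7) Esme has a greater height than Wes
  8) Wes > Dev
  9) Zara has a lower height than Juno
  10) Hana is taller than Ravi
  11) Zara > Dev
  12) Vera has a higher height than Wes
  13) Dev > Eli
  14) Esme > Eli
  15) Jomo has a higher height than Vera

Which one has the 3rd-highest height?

Chaining the given pairs: Eli < Dev < Wes < Esme < Vera < Jomo < Ravi < Hana < Zara < Juno.
Counting 3 from the largest end gives Hana.

Hana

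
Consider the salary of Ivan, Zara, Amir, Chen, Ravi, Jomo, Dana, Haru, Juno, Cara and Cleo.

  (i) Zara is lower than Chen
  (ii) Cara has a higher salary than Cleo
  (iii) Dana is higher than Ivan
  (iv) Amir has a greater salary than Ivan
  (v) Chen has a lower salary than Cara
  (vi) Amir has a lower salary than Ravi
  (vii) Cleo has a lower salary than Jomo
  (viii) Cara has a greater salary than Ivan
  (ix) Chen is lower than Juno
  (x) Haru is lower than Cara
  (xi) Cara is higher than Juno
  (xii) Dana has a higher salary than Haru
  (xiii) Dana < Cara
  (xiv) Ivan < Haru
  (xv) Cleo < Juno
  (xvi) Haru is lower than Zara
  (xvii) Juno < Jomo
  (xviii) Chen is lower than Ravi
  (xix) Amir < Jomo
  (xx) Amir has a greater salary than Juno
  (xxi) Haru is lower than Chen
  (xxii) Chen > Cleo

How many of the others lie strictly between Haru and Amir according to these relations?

Chaining upward from Haru reaches: Zara, Chen, Juno, Jomo, Dana, Cara, Ravi.
Chaining downward from Amir reaches: Ivan, Cleo, Zara, Chen, Juno.
Strictly between Haru and Amir are those in both lists: Zara, Chen, Juno — 3 elements.

3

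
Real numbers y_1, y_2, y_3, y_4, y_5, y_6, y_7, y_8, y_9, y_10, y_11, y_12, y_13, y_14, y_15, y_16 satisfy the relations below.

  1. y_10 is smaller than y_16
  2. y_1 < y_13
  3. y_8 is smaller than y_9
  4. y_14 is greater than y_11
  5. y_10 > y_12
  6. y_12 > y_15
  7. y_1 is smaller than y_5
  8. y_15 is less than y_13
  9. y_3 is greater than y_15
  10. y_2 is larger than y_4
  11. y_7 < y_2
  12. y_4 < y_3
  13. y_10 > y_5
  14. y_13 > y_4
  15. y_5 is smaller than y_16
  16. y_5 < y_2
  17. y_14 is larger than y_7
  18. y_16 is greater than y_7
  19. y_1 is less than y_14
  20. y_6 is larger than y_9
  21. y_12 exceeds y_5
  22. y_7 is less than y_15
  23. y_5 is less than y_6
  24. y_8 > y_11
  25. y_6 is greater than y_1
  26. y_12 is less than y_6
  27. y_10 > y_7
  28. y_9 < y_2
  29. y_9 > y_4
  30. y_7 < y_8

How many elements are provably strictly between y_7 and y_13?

1

The relations place y_7 below y_13. An element lies strictly between them when it is forced above y_7 and also forced below y_13.
Above y_7: {y_8, y_9, y_15, y_12, y_10, y_14, y_3, y_6, y_2, y_16}. Below y_13: {y_1, y_4, y_15}.
Intersection: {y_15} — 1.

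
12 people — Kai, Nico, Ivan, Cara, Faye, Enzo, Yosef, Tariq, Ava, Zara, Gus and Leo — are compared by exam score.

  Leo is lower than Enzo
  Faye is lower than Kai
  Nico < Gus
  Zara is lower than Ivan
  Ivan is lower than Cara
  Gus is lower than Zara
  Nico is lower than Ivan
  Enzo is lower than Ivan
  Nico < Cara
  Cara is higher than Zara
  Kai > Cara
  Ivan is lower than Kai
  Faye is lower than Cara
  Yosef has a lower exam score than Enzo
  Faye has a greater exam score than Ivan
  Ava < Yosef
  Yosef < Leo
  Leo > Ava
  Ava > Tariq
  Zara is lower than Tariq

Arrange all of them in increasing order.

Nico < Gus < Zara < Tariq < Ava < Yosef < Leo < Enzo < Ivan < Faye < Cara < Kai

Nothing is placed below Nico, so it is least; from there Nico < Gus; Gus < Zara; Zara < Tariq; Tariq < Ava; Ava < Yosef; Yosef < Leo; Leo < Enzo; Enzo < Ivan; Ivan < Faye; Faye < Cara; Cara < Kai, each given directly.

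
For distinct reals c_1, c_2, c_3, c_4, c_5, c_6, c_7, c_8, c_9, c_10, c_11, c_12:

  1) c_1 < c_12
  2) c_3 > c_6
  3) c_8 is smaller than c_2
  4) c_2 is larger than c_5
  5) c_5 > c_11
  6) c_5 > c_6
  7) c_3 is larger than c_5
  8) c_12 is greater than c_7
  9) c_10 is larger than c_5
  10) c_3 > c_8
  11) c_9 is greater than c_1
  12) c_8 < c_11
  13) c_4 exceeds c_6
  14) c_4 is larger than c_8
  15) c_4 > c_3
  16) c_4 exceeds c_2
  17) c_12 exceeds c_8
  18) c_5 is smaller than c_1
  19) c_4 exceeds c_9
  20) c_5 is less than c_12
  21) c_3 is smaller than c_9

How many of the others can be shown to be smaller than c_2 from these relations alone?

The elements the relations force below c_2 are c_8, c_11, c_6, c_5 — no chain reaches any other.
That is 4.

4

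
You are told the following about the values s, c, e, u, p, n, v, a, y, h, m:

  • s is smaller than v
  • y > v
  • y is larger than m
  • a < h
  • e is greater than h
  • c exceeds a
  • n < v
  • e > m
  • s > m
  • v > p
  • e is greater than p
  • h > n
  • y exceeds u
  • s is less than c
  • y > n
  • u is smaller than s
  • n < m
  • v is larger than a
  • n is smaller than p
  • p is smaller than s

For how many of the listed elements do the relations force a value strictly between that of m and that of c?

1

Chaining upward from m reaches: s, v, y, e.
Chaining downward from c reaches: n, p, u, a, s.
Strictly between m and c are those in both lists: s — 1 element.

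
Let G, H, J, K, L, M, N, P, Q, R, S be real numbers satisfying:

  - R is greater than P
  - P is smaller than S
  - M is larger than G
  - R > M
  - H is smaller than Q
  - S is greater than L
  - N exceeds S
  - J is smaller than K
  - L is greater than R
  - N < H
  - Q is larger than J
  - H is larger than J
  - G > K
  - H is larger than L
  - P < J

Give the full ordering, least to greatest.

The consecutive links are each given: P < J; J < K; K < G; G < M; M < R; R < L; L < S; S < N; N < H; H < Q.

P < J < K < G < M < R < L < S < N < H < Q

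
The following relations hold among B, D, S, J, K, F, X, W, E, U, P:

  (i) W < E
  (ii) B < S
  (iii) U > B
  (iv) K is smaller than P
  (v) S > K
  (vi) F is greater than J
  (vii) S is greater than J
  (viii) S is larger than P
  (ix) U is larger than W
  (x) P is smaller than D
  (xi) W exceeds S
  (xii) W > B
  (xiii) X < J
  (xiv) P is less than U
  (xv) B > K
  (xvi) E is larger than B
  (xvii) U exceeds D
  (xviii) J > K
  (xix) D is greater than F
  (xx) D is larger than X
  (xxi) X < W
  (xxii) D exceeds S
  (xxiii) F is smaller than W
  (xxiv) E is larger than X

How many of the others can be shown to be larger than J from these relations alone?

6

The elements the relations force above J are F, S, D, W, U, E — no chain reaches any other.
That is 6.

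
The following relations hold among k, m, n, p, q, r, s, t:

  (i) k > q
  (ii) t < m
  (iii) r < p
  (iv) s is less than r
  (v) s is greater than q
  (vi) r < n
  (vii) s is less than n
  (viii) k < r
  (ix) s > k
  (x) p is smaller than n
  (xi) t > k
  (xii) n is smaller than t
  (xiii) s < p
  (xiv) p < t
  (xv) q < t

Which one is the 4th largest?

Chaining the given pairs: q < k < s < r < p < n < t < m.
Counting 4 from the largest end gives p.

p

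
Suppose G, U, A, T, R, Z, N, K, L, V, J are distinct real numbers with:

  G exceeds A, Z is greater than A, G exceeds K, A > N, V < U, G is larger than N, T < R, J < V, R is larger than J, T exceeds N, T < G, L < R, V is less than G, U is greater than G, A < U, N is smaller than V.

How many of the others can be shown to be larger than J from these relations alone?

4

The elements the relations force above J are V, R, G, U — no chain reaches any other.
That is 4.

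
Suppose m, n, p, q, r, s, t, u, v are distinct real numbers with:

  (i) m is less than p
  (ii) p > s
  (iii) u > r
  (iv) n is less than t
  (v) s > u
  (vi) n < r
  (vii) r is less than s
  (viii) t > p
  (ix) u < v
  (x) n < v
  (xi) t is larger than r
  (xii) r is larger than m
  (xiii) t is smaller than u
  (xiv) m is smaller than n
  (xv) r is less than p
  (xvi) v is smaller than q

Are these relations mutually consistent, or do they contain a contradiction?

inconsistent

We have u < s stated directly, yet also s < p < t < u by chaining the others — so s < u. Contradiction.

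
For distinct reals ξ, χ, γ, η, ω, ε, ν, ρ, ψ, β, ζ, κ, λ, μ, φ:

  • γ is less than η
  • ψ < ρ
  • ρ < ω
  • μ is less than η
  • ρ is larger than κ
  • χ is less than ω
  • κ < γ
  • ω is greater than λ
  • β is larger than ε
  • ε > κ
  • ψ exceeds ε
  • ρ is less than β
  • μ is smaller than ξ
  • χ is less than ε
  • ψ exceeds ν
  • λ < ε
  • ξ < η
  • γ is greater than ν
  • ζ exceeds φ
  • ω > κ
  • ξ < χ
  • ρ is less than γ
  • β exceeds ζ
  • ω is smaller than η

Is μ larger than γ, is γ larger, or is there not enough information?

μ < ξ and ξ < χ give μ < χ.
Then χ < ε extends the chain to ε.
With ε < ψ: μ < ξ < χ < ε < ψ.
With ψ < ρ: μ < ξ < χ < ε < ψ < ρ.
Then ρ < γ extends the chain to γ.
So γ is larger.

γ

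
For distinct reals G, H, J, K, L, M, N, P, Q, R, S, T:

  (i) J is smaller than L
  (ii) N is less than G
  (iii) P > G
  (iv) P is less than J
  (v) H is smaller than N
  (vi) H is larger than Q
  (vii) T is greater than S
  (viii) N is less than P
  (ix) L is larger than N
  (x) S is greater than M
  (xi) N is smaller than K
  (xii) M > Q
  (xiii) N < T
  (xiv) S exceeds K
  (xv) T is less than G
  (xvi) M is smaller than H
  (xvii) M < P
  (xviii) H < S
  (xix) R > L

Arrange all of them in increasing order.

Q < M < H < N < K < S < T < G < P < J < L < R

Nothing is placed below Q, so it is least; from there Q < M; M < H; H < N; N < K; K < S; S < T; T < G; G < P; P < J; J < L; L < R, each given directly.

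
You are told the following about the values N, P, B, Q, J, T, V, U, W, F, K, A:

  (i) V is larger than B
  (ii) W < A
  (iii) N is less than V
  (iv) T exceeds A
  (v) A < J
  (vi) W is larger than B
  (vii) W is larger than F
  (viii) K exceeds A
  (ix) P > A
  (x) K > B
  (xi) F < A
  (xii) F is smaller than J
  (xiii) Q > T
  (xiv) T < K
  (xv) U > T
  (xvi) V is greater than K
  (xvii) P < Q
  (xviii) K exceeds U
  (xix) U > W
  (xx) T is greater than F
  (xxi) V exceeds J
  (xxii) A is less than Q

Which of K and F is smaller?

F

F < W and W < A give F < A.
Then A < T extends the chain to T.
Then T < U extends the chain to U.
With U < K: F < W < A < T < U < K.
So F < K; F is the smaller of the two.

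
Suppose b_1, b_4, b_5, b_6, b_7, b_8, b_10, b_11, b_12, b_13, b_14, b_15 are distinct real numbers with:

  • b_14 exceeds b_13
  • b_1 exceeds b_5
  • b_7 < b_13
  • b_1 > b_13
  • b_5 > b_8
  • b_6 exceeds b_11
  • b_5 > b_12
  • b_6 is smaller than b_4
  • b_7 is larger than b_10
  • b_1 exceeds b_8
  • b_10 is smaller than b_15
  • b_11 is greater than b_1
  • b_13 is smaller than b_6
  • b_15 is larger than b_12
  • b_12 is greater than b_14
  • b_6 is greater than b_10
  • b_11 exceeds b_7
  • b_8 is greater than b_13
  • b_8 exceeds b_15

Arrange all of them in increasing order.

b_10 < b_7 < b_13 < b_14 < b_12 < b_15 < b_8 < b_5 < b_1 < b_11 < b_6 < b_4

Each adjacent pair is fixed by a given relation: b_10 < b_7; b_7 < b_13; b_13 < b_14; b_14 < b_12; b_12 < b_15; b_15 < b_8; b_8 < b_5; b_5 < b_1; b_1 < b_11; b_11 < b_6; b_6 < b_4. Chaining them end to end gives the full order.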